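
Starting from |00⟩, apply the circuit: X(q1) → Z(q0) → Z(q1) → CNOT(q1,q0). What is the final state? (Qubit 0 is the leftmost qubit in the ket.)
-|11⟩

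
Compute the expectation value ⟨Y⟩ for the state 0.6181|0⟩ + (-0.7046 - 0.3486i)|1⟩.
-0.4309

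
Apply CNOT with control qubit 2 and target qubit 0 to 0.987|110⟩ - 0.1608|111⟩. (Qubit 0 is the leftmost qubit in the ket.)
-0.1608|011⟩ + 0.987|110⟩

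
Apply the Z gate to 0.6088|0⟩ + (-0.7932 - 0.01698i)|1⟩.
0.6088|0⟩ + (0.7932 + 0.01698i)|1⟩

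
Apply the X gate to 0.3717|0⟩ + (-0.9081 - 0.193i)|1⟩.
(-0.9081 - 0.193i)|0⟩ + 0.3717|1⟩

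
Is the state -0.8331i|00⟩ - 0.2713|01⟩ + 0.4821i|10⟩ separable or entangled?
Entangled

Writing the state as a|00⟩ + b|01⟩ + c|10⟩ + d|11⟩, it is a product state iff ad − bc = 0.
Here (a, b, c, d) = (-0.8331i, -0.2713, 0.4821i, 0): ad − bc = (-0.8331i)(0) − (-0.2713)(0.4821i) = 0.1308i ≠ 0, so the state is entangled.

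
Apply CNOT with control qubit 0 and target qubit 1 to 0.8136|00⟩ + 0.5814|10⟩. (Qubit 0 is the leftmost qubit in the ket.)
0.8136|00⟩ + 0.5814|11⟩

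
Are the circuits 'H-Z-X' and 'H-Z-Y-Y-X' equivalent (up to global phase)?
Yes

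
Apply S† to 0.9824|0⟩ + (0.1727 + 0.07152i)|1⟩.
0.9824|0⟩ + (0.07152 - 0.1727i)|1⟩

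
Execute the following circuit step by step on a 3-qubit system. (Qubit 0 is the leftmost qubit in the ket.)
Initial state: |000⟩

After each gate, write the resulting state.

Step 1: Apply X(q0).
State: |100⟩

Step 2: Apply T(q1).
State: |100⟩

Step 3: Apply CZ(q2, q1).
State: |100⟩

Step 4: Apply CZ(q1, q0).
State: |100⟩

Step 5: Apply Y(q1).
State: i|110⟩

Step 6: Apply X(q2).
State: i|111⟩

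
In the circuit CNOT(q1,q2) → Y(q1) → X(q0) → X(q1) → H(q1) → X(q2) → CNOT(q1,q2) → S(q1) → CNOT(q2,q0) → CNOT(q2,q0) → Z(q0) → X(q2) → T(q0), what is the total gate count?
13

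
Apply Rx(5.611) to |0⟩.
-0.9441|0⟩ - 0.3298i|1⟩

Rx(5.611) = [[cos(θ/2), −i·sin(θ/2)], [−i·sin(θ/2), cos(θ/2)]]; θ = 5.611, cos(θ/2) ≈ -0.944051, sin(θ/2) ≈ 0.329801.
With a = amp(|0⟩) = 1 and b = amp(|1⟩) = 0:
new amp(|0⟩) = (-0.944051)·a + (-0.329801i)·b = -0.9441
new amp(|1⟩) = (-0.329801i)·a + (-0.944051)·b = -0.3298i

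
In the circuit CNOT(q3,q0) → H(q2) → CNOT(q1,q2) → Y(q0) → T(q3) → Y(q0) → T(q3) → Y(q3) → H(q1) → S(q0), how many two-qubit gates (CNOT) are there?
2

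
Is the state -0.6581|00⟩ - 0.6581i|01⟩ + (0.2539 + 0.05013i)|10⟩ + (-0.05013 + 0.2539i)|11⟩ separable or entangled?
Separable

Writing the state as a|00⟩ + b|01⟩ + c|10⟩ + d|11⟩, it is a product state iff ad − bc = 0.
Here (a, b, c, d) = (-0.6581, -0.6581i, (0.2539 + 0.05013i), (-0.05013 + 0.2539i)): ad − bc = (-0.6581)(-0.05013 + 0.2539i) − (-0.6581i)(0.2539 + 0.05013i) = 0, so the state is separable.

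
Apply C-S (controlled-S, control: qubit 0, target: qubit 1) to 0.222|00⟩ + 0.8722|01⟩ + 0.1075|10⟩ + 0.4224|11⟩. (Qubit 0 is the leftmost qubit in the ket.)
0.222|00⟩ + 0.8722|01⟩ + 0.1075|10⟩ + 0.4224i|11⟩

C-S leaves the control-|0⟩ kets |00⟩, |01⟩ unchanged and applies S to qubit 1 on the control-|1⟩ pair (|10⟩, |11⟩).
S = [[1, 0], [0, i]].
With a = amp(|10⟩) = 0.1075 and b = amp(|11⟩) = 0.4224:
new amp(|10⟩) = (1)·a = 0.1075
new amp(|11⟩) = (i)·b = 0.4224i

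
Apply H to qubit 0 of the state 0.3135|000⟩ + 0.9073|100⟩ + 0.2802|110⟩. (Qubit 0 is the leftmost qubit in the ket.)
0.8632|000⟩ + 0.1981|010⟩ - 0.4199|100⟩ - 0.1981|110⟩

H on qubit 0 mixes each pair of kets that differ only in qubit 0: amplitudes (a, b) of (|…0…⟩, |…1…⟩) become ((a + b)/√2, (a − b)/√2). Kets absent from the input have amplitude 0.
(|000⟩, |100⟩): (a, b) = (0.3135, 0.9073) → (0.8632, -0.4199)
(|010⟩, |110⟩): (a, b) = (0, 0.2802) → (0.1981, -0.1981)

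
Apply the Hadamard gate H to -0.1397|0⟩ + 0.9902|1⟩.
0.6014|0⟩ - 0.799|1⟩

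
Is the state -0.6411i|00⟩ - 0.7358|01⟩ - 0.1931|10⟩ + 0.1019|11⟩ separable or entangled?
Entangled

Writing the state as a|00⟩ + b|01⟩ + c|10⟩ + d|11⟩, it is a product state iff ad − bc = 0.
Here (a, b, c, d) = (-0.6411i, -0.7358, -0.1931, 0.1019): ad − bc = (-0.6411i)(0.1019) − (-0.7358)(-0.1931) = (-0.1421 - 0.06533i) ≠ 0, so the state is entangled.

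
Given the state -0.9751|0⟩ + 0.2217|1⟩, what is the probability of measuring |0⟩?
0.9508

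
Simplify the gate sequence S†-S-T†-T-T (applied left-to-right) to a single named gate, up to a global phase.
T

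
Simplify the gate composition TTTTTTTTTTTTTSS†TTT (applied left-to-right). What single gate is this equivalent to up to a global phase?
I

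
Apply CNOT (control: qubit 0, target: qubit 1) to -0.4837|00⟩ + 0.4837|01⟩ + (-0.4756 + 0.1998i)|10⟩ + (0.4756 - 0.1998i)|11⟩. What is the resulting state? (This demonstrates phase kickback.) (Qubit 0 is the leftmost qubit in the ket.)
-0.4837|00⟩ + 0.4837|01⟩ + (0.4756 - 0.1998i)|10⟩ + (-0.4756 + 0.1998i)|11⟩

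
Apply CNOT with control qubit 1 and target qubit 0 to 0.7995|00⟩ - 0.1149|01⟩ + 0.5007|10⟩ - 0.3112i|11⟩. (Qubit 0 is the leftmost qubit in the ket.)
0.7995|00⟩ - 0.3112i|01⟩ + 0.5007|10⟩ - 0.1149|11⟩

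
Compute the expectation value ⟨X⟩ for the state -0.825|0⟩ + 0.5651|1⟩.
-0.9324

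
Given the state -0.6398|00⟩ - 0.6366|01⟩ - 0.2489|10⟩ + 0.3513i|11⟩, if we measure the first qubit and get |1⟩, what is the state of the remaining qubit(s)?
-0.5781|0⟩ + 0.816i|1⟩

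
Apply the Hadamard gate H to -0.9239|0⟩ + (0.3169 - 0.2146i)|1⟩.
(-0.4292 - 0.1517i)|0⟩ + (-0.8774 + 0.1517i)|1⟩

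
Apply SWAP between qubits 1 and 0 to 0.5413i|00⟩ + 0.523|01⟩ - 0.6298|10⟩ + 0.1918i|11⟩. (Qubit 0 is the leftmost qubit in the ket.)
0.5413i|00⟩ - 0.6298|01⟩ + 0.523|10⟩ + 0.1918i|11⟩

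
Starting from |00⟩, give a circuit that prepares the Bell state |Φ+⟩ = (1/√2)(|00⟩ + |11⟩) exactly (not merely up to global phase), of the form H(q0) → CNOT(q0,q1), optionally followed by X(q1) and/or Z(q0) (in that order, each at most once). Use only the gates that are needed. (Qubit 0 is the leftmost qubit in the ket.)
H(q0) → CNOT(q0,q1)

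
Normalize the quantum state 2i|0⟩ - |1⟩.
0.8944i|0⟩ - 1/√5|1⟩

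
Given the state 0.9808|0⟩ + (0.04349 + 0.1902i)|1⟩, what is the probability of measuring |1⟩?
0.03807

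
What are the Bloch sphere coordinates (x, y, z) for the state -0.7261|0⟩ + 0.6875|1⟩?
(-0.9984, 0, 0.05456)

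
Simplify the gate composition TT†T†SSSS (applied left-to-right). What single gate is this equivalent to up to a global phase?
T†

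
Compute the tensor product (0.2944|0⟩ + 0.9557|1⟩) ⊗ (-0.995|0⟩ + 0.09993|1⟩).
-0.2929|00⟩ + 0.02942|01⟩ - 0.9509|10⟩ + 0.0955|11⟩

amp(|b₁b₂…⟩) = product of the factor amplitudes for bits b₁, b₂, …; only kets whose every factor amplitude is nonzero survive.
|00⟩: (0.2944)(-0.995) = -0.2929
|01⟩: (0.2944)(0.09993) = 0.02942
|10⟩: (0.9557)(-0.995) = -0.9509
|11⟩: (0.9557)(0.09993) = 0.0955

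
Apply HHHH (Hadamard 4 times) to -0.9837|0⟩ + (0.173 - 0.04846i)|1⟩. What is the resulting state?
-0.9837|0⟩ + (0.173 - 0.04846i)|1⟩

H² = I, so an even number of Hadamards cancels: H^4 = I and the state is unchanged.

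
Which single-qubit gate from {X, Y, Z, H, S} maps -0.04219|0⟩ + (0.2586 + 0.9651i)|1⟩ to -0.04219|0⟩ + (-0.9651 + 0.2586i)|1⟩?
S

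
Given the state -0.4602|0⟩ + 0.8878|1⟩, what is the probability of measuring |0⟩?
0.2118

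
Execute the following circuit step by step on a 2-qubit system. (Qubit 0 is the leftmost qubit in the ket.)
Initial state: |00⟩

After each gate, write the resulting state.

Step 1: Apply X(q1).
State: |01⟩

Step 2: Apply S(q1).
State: i|01⟩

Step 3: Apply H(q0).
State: (1/√2)i|01⟩ + (1/√2)i|11⟩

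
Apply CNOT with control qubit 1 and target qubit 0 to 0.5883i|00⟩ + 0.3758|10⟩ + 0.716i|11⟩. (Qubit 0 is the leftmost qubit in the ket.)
0.5883i|00⟩ + 0.716i|01⟩ + 0.3758|10⟩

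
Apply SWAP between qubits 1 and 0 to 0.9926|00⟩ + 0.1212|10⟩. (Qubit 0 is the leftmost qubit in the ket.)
0.9926|00⟩ + 0.1212|01⟩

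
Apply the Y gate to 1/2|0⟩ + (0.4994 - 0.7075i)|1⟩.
(-0.7075 - 0.4994i)|0⟩ + (1/2)i|1⟩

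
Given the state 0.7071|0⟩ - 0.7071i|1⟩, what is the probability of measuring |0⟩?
0.5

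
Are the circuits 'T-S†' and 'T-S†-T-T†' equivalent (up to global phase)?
Yes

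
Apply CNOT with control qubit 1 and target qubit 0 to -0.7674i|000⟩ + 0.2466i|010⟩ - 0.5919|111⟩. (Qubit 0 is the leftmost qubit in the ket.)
-0.7674i|000⟩ - 0.5919|011⟩ + 0.2466i|110⟩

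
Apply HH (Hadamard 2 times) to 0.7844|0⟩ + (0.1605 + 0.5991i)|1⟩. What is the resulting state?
0.7844|0⟩ + (0.1605 + 0.5991i)|1⟩

H² = I, so an even number of Hadamards cancels: H^2 = I and the state is unchanged.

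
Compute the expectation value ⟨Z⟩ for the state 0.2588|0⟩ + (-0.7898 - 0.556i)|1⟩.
-0.8659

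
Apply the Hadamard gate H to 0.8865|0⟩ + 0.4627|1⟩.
0.954|0⟩ + 0.2997|1⟩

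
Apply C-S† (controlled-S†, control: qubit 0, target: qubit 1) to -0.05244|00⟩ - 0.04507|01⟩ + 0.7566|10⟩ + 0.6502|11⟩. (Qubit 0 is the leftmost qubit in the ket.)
-0.05244|00⟩ - 0.04507|01⟩ + 0.7566|10⟩ - 0.6502i|11⟩

C-S† leaves the control-|0⟩ kets |00⟩, |01⟩ unchanged and applies S† to qubit 1 on the control-|1⟩ pair (|10⟩, |11⟩).
S† = [[1, 0], [0, -i]].
With a = amp(|10⟩) = 0.7566 and b = amp(|11⟩) = 0.6502:
new amp(|10⟩) = (1)·a = 0.7566
new amp(|11⟩) = (-i)·b = -0.6502i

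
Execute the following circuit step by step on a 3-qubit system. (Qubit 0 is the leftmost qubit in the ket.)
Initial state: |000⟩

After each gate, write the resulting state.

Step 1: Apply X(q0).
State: |100⟩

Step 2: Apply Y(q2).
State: i|101⟩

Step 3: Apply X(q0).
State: i|001⟩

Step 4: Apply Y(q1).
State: -|011⟩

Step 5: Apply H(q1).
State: -1/√2|001⟩ + 1/√2|011⟩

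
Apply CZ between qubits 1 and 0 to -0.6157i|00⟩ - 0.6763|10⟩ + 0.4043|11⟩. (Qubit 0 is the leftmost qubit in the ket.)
-0.6157i|00⟩ - 0.6763|10⟩ - 0.4043|11⟩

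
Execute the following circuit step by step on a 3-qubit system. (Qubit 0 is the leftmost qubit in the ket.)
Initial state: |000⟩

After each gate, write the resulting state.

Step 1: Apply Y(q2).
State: i|001⟩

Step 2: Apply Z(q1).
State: i|001⟩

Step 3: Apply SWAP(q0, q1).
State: i|001⟩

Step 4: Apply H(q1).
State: (1/√2)i|001⟩ + (1/√2)i|011⟩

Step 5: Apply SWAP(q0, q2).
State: (1/√2)i|100⟩ + (1/√2)i|110⟩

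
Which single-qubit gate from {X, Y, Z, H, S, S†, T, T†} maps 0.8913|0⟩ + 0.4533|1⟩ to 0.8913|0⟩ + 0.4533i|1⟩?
S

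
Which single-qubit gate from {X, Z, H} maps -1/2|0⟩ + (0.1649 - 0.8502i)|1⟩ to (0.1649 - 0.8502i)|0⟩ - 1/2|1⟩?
X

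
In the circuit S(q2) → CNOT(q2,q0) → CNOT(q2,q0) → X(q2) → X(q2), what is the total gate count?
5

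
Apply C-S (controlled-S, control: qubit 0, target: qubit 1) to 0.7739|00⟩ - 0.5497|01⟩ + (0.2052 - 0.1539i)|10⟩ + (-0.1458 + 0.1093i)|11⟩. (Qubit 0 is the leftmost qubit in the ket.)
0.7739|00⟩ - 0.5497|01⟩ + (0.2052 - 0.1539i)|10⟩ + (-0.1093 - 0.1458i)|11⟩

C-S leaves the control-|0⟩ kets |00⟩, |01⟩ unchanged and applies S to qubit 1 on the control-|1⟩ pair (|10⟩, |11⟩).
S = [[1, 0], [0, i]].
With a = amp(|10⟩) = (0.2052 - 0.1539i) and b = amp(|11⟩) = (-0.1458 + 0.1093i):
new amp(|10⟩) = (1)·a = (0.2052 - 0.1539i)
new amp(|11⟩) = (i)·b = (-0.1093 - 0.1458i)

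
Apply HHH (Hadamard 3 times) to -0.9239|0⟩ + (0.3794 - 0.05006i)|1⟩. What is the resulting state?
(-0.385 - 0.0354i)|0⟩ + (-0.9216 + 0.0354i)|1⟩

H² = I, so H^3 = H: a single Hadamard. With (a, b) = (-0.9239, (0.3794 - 0.05006i)), H gives ((a + b)/√2, (a − b)/√2) = ((-0.385 - 0.0354i), (-0.9216 + 0.0354i)).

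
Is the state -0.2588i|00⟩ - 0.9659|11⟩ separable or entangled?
Entangled

Writing the state as a|00⟩ + b|01⟩ + c|10⟩ + d|11⟩, it is a product state iff ad − bc = 0.
Here (a, b, c, d) = (-0.2588i, 0, 0, -0.9659): ad − bc = (-0.2588i)(-0.9659) − (0)(0) = 0.25i ≠ 0, so the state is entangled.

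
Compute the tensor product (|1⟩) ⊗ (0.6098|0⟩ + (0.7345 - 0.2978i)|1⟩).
0.6098|10⟩ + (0.7345 - 0.2978i)|11⟩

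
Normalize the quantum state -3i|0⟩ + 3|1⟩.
-(1/√2)i|0⟩ + 1/√2|1⟩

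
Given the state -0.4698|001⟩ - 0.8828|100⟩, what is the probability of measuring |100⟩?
0.7793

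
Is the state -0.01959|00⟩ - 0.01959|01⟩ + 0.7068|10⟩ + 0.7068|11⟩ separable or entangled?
Separable

Writing the state as a|00⟩ + b|01⟩ + c|10⟩ + d|11⟩, it is a product state iff ad − bc = 0.
Here (a, b, c, d) = (-0.01959, -0.01959, 0.7068, 0.7068): ad − bc = (-0.01959)(0.7068) − (-0.01959)(0.7068) = 0, so the state is separable.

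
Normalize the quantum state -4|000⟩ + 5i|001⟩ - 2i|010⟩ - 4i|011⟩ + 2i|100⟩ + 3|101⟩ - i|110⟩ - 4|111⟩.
-0.4193|000⟩ + 0.5241i|001⟩ - 0.2097i|010⟩ - 0.4193i|011⟩ + 0.2097i|100⟩ + 0.3145|101⟩ - 0.1048i|110⟩ - 0.4193|111⟩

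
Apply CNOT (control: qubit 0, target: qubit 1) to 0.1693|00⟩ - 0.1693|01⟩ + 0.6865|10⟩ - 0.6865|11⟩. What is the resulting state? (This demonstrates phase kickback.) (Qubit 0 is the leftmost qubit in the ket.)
0.1693|00⟩ - 0.1693|01⟩ - 0.6865|10⟩ + 0.6865|11⟩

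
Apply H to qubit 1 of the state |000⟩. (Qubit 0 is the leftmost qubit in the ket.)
1/√2|000⟩ + 1/√2|010⟩

H on qubit 1 mixes each pair of kets that differ only in qubit 1: amplitudes (a, b) of (|…0…⟩, |…1…⟩) become ((a + b)/√2, (a − b)/√2). Kets absent from the input have amplitude 0.
(|000⟩, |010⟩): (a, b) = (1, 0) → (1/√2, 1/√2)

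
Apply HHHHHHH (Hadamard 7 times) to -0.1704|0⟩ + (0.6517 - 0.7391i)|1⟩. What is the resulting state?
(0.3403 - 0.5226i)|0⟩ + (-0.5813 + 0.5226i)|1⟩

H² = I, so H^7 = H: a single Hadamard. With (a, b) = (-0.1704, (0.6517 - 0.7391i)), H gives ((a + b)/√2, (a − b)/√2) = ((0.3403 - 0.5226i), (-0.5813 + 0.5226i)).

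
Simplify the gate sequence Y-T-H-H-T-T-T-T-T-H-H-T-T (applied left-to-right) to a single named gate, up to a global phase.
Y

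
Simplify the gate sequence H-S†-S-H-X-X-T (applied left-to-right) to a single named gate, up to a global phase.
T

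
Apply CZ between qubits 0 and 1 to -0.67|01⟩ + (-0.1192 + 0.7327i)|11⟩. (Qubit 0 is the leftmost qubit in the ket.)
-0.67|01⟩ + (0.1192 - 0.7327i)|11⟩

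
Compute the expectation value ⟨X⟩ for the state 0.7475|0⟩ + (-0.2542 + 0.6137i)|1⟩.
-0.38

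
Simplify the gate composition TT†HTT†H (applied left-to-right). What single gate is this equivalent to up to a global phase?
I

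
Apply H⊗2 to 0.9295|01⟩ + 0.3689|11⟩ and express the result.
0.6492|00⟩ - 0.6492|01⟩ + 0.2803|10⟩ - 0.2803|11⟩

H⊗2 gives amp(|y⟩) = (1/2) Σ_x (−1)^(x·y) amp(|x⟩), where x·y is the number of positions in which both x and y have a 1.
|00⟩: (0.9295 + 0.3689)/2 = 0.6492
|01⟩: (-0.9295 - 0.3689)/2 = -0.6492
|10⟩: (0.9295 - 0.3689)/2 = 0.2803
|11⟩: (-0.9295 + 0.3689)/2 = -0.2803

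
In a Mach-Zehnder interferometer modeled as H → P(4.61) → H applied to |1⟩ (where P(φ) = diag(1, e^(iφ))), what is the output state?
(0.5511 + 0.4974i)|0⟩ + (0.4489 - 0.4974i)|1⟩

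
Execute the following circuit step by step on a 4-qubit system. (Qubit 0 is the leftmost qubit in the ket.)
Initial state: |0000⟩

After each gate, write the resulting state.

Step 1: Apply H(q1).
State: 1/√2|0000⟩ + 1/√2|0100⟩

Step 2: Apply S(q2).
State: 1/√2|0000⟩ + 1/√2|0100⟩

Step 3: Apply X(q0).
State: 1/√2|1000⟩ + 1/√2|1100⟩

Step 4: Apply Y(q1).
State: -(1/√2)i|1000⟩ + (1/√2)i|1100⟩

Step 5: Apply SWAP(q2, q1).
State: -(1/√2)i|1000⟩ + (1/√2)i|1010⟩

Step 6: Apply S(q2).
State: -(1/√2)i|1000⟩ - 1/√2|1010⟩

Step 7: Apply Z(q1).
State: -(1/√2)i|1000⟩ - 1/√2|1010⟩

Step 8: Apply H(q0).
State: -(1/2)i|0000⟩ - 1/2|0010⟩ + (1/2)i|1000⟩ + 1/2|1010⟩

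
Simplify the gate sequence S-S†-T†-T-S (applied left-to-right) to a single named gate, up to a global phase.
S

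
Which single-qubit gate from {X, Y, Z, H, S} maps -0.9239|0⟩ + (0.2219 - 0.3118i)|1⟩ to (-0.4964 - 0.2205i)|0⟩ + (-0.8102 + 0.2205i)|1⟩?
H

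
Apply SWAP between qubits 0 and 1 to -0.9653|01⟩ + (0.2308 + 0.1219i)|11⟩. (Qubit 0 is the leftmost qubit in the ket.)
-0.9653|10⟩ + (0.2308 + 0.1219i)|11⟩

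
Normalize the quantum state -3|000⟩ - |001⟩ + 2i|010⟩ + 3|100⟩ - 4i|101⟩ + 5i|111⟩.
-0.375|000⟩ - 0.125|001⟩ + 0.25i|010⟩ + 0.375|100⟩ - (1/2)i|101⟩ + 0.625i|111⟩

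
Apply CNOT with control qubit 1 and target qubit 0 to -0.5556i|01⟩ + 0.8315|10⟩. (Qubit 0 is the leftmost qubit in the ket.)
0.8315|10⟩ - 0.5556i|11⟩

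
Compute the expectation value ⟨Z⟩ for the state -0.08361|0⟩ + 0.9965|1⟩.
-0.986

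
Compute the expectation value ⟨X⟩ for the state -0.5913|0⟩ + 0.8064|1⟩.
-0.9536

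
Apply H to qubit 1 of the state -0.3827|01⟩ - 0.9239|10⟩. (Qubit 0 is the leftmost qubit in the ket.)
-0.2706|00⟩ + 0.2706|01⟩ - 0.6533|10⟩ - 0.6533|11⟩

H on qubit 1 mixes each pair of kets that differ only in qubit 1: amplitudes (a, b) of (|…0…⟩, |…1…⟩) become ((a + b)/√2, (a − b)/√2). Kets absent from the input have amplitude 0.
(|00⟩, |01⟩): (a, b) = (0, -0.3827) → (-0.2706, 0.2706)
(|10⟩, |11⟩): (a, b) = (-0.9239, 0) → (-0.6533, -0.6533)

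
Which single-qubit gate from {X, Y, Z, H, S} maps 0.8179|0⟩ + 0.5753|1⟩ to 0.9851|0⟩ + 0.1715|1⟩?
H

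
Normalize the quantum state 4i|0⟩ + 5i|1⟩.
0.6247i|0⟩ + 0.7809i|1⟩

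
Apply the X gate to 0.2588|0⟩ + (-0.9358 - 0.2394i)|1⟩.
(-0.9358 - 0.2394i)|0⟩ + 0.2588|1⟩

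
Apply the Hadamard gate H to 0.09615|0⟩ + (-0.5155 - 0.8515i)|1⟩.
(-0.2965 - 0.6021i)|0⟩ + (0.4325 + 0.6021i)|1⟩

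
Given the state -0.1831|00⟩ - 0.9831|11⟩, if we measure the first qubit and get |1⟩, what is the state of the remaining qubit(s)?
-|1⟩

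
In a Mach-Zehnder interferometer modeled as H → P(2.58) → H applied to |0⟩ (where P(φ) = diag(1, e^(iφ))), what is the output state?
(0.0768 + 0.2663i)|0⟩ + (0.9232 - 0.2663i)|1⟩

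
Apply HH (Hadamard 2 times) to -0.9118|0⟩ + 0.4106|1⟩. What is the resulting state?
-0.9118|0⟩ + 0.4106|1⟩

H² = I, so an even number of Hadamards cancels: H^2 = I and the state is unchanged.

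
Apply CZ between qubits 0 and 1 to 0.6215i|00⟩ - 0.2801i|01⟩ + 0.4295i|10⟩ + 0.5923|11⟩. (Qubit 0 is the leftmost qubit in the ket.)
0.6215i|00⟩ - 0.2801i|01⟩ + 0.4295i|10⟩ - 0.5923|11⟩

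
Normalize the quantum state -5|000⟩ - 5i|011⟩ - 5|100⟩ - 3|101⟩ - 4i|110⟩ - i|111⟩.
-0.4975|000⟩ - 0.4975i|011⟩ - 0.4975|100⟩ - 0.2985|101⟩ - 0.398i|110⟩ - 0.0995i|111⟩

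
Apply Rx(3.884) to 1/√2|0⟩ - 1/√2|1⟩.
(-0.2565 + 0.6589i)|0⟩ + (0.2565 - 0.6589i)|1⟩

Rx(3.884) = [[cos(θ/2), −i·sin(θ/2)], [−i·sin(θ/2), cos(θ/2)]]; θ = 3.884, cos(θ/2) ≈ -0.362737, sin(θ/2) ≈ 0.931891.
With a = amp(|0⟩) = 1/√2 and b = amp(|1⟩) = -1/√2:
new amp(|0⟩) = (-0.362737)·a + (-0.931891i)·b = (-0.2565 + 0.6589i)
new amp(|1⟩) = (-0.931891i)·a + (-0.362737)·b = (0.2565 - 0.6589i)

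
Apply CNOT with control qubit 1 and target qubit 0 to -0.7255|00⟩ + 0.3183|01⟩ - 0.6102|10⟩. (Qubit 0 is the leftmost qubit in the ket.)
-0.7255|00⟩ - 0.6102|10⟩ + 0.3183|11⟩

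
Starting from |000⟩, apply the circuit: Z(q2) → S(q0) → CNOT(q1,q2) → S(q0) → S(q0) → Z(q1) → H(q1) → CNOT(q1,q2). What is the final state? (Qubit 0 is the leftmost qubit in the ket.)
1/√2|000⟩ + 1/√2|011⟩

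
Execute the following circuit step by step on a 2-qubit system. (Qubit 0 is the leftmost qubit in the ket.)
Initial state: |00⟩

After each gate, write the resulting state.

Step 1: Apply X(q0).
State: |10⟩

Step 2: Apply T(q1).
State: |10⟩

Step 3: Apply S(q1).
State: |10⟩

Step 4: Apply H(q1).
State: 1/√2|10⟩ + 1/√2|11⟩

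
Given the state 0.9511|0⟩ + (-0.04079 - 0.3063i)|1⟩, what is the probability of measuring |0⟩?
0.9046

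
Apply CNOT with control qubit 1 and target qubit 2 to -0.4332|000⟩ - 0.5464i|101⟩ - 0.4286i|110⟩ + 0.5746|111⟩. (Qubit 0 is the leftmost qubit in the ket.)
-0.4332|000⟩ - 0.5464i|101⟩ + 0.5746|110⟩ - 0.4286i|111⟩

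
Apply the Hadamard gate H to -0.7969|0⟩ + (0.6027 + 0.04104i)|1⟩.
(-0.1373 + 0.02902i)|0⟩ + (-0.9897 - 0.02902i)|1⟩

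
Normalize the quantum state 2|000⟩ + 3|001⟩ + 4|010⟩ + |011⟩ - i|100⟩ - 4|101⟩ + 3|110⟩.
0.2673|000⟩ + 0.4009|001⟩ + 0.5345|010⟩ + 0.1336|011⟩ - 0.1336i|100⟩ - 0.5345|101⟩ + 0.4009|110⟩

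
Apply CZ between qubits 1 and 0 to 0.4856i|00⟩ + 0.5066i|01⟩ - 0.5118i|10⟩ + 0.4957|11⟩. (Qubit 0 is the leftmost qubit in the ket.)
0.4856i|00⟩ + 0.5066i|01⟩ - 0.5118i|10⟩ - 0.4957|11⟩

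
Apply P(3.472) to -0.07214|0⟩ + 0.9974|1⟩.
-0.07214|0⟩ + (-0.9435 - 0.3236i)|1⟩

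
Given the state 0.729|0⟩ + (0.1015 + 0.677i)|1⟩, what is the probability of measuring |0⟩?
0.5314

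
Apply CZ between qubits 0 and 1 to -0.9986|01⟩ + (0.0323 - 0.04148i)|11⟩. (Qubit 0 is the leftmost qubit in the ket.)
-0.9986|01⟩ + (-0.0323 + 0.04148i)|11⟩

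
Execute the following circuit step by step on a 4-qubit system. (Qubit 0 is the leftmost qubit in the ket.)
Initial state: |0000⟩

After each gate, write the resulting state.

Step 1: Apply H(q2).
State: 1/√2|0000⟩ + 1/√2|0010⟩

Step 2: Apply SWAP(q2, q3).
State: 1/√2|0000⟩ + 1/√2|0001⟩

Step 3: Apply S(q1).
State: 1/√2|0000⟩ + 1/√2|0001⟩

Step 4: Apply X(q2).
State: 1/√2|0010⟩ + 1/√2|0011⟩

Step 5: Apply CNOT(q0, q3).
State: 1/√2|0010⟩ + 1/√2|0011⟩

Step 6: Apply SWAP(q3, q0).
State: 1/√2|0010⟩ + 1/√2|1010⟩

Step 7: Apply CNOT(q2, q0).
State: 1/√2|0010⟩ + 1/√2|1010⟩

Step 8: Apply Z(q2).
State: -1/√2|0010⟩ - 1/√2|1010⟩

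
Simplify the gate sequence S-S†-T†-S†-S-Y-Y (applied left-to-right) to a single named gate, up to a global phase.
T†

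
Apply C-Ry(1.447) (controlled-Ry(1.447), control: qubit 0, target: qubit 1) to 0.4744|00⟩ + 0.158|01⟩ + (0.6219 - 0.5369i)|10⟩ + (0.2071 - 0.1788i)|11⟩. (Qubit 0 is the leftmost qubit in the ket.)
0.4744|00⟩ + 0.158|01⟩ + (0.329 - 0.284i)|10⟩ + (0.5669 - 0.4894i)|11⟩

C-Ry(1.447) leaves the control-|0⟩ kets |00⟩, |01⟩ unchanged and applies Ry(1.447) to qubit 1 on the control-|1⟩ pair (|10⟩, |11⟩).
Ry(1.447) = [[cos(θ/2), −sin(θ/2)], [sin(θ/2), cos(θ/2)]]; θ = 1.447, cos(θ/2) ≈ 0.749493, sin(θ/2) ≈ 0.662012.
With a = amp(|10⟩) = (0.6219 - 0.5369i) and b = amp(|11⟩) = (0.2071 - 0.1788i):
new amp(|10⟩) = (0.749493)·a + (-0.662012)·b = (0.329 - 0.284i)
new amp(|11⟩) = (0.662012)·a + (0.749493)·b = (0.5669 - 0.4894i)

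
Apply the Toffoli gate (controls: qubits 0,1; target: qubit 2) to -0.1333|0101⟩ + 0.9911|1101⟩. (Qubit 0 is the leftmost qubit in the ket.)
-0.1333|0101⟩ + 0.9911|1111⟩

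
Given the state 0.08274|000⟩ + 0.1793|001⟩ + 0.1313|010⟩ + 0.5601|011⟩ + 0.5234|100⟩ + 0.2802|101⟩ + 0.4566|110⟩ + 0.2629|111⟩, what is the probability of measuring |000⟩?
0.006846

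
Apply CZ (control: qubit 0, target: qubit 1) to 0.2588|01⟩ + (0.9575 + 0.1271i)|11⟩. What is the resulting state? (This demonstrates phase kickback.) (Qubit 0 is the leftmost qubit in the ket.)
0.2588|01⟩ + (-0.9575 - 0.1271i)|11⟩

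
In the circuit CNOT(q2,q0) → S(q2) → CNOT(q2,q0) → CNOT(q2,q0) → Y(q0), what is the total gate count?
5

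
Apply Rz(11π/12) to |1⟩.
(0.1305 + 0.9914i)|1⟩

Rz(11π/12) = [[e^(−iθ/2), 0], [0, e^(iθ/2)]] with e^(±iθ/2) = cos(θ/2) ± i·sin(θ/2); θ = 11π/12, cos(θ/2) ≈ 0.130526, sin(θ/2) ≈ 0.991445.
With a = amp(|0⟩) = 0 and b = amp(|1⟩) = 1:
new amp(|0⟩) = (0.130526 - 0.991445i)·a = 0
new amp(|1⟩) = (0.130526 + 0.991445i)·b = (0.1305 + 0.9914i)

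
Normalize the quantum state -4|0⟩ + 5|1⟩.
-0.6247|0⟩ + 0.7809|1⟩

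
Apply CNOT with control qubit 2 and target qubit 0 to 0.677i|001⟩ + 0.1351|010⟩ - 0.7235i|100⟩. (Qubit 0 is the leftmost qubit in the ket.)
0.1351|010⟩ - 0.7235i|100⟩ + 0.677i|101⟩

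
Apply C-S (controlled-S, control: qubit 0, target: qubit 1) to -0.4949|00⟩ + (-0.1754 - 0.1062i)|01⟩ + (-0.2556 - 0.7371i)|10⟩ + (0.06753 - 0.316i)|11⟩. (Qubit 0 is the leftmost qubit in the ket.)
-0.4949|00⟩ + (-0.1754 - 0.1062i)|01⟩ + (-0.2556 - 0.7371i)|10⟩ + (0.316 + 0.06753i)|11⟩

C-S leaves the control-|0⟩ kets |00⟩, |01⟩ unchanged and applies S to qubit 1 on the control-|1⟩ pair (|10⟩, |11⟩).
S = [[1, 0], [0, i]].
With a = amp(|10⟩) = (-0.2556 - 0.7371i) and b = amp(|11⟩) = (0.06753 - 0.316i):
new amp(|10⟩) = (1)·a = (-0.2556 - 0.7371i)
new amp(|11⟩) = (i)·b = (0.316 + 0.06753i)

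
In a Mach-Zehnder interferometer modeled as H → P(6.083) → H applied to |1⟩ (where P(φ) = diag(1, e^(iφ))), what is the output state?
(0.009985 + 0.09943i)|0⟩ + (0.99 - 0.09943i)|1⟩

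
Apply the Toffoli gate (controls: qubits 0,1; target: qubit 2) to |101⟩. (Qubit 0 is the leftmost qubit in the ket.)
|101⟩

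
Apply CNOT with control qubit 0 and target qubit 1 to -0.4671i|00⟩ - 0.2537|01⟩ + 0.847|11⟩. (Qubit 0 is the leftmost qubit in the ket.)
-0.4671i|00⟩ - 0.2537|01⟩ + 0.847|10⟩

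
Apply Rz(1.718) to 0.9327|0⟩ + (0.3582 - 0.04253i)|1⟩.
(0.6092 - 0.7062i)|0⟩ + (0.2662 + 0.2434i)|1⟩

Rz(1.718) = [[e^(−iθ/2), 0], [0, e^(iθ/2)]] with e^(±iθ/2) = cos(θ/2) ± i·sin(θ/2); θ = 1.718, cos(θ/2) ≈ 0.653195, sin(θ/2) ≈ 0.75719.
With a = amp(|0⟩) = 0.9327 and b = amp(|1⟩) = (0.3582 - 0.04253i):
new amp(|0⟩) = (0.653195 - 0.75719i)·a = (0.6092 - 0.7062i)
new amp(|1⟩) = (0.653195 + 0.75719i)·b = (0.2662 + 0.2434i)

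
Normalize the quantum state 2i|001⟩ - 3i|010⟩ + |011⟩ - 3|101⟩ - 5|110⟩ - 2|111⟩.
0.2774i|001⟩ - 0.416i|010⟩ + 0.1387|011⟩ - 0.416|101⟩ - 0.6934|110⟩ - 0.2774|111⟩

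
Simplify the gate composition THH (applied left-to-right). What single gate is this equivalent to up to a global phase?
T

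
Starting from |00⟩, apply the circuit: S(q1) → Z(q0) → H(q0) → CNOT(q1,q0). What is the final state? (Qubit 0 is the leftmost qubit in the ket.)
1/√2|00⟩ + 1/√2|10⟩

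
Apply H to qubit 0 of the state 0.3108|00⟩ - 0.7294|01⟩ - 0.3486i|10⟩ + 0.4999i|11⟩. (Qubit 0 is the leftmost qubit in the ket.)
(0.2198 - 0.2465i)|00⟩ + (-0.5158 + 0.3535i)|01⟩ + (0.2198 + 0.2465i)|10⟩ + (-0.5158 - 0.3535i)|11⟩

H on qubit 0 mixes each pair of kets that differ only in qubit 0: amplitudes (a, b) of (|…0…⟩, |…1…⟩) become ((a + b)/√2, (a − b)/√2). Kets absent from the input have amplitude 0.
(|00⟩, |10⟩): (a, b) = (0.3108, -0.3486i) → ((0.2198 - 0.2465i), (0.2198 + 0.2465i))
(|01⟩, |11⟩): (a, b) = (-0.7294, 0.4999i) → ((-0.5158 + 0.3535i), (-0.5158 - 0.3535i))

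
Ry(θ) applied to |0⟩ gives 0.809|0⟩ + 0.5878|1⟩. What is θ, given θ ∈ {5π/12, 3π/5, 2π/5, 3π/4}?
2π/5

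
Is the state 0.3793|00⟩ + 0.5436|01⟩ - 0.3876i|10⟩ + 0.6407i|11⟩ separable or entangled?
Entangled

Writing the state as a|00⟩ + b|01⟩ + c|10⟩ + d|11⟩, it is a product state iff ad − bc = 0.
Here (a, b, c, d) = (0.3793, 0.5436, -0.3876i, 0.6407i): ad − bc = (0.3793)(0.6407i) − (0.5436)(-0.3876i) = 0.4537i ≠ 0, so the state is entangled.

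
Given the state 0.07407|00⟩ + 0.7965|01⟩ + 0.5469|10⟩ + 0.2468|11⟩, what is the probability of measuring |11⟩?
0.06091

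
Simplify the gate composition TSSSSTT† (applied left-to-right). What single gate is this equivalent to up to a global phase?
T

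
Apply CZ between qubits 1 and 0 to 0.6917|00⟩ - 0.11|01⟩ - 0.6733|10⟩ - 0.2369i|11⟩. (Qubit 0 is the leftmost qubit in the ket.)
0.6917|00⟩ - 0.11|01⟩ - 0.6733|10⟩ + 0.2369i|11⟩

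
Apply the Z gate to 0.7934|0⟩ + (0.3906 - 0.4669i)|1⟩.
0.7934|0⟩ + (-0.3906 + 0.4669i)|1⟩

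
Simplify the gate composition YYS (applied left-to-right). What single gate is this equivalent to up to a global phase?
S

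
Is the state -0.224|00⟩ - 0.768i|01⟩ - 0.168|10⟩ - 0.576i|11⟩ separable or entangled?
Separable

Writing the state as a|00⟩ + b|01⟩ + c|10⟩ + d|11⟩, it is a product state iff ad − bc = 0.
Here (a, b, c, d) = (-0.224, -0.768i, -0.168, -0.576i): ad − bc = (-0.224)(-0.576i) − (-0.768i)(-0.168) = 0, so the state is separable.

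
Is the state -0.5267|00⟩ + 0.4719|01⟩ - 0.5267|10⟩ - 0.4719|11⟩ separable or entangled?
Entangled

Writing the state as a|00⟩ + b|01⟩ + c|10⟩ + d|11⟩, it is a product state iff ad − bc = 0.
Here (a, b, c, d) = (-0.5267, 0.4719, -0.5267, -0.4719): ad − bc = (-0.5267)(-0.4719) − (0.4719)(-0.5267) = 0.4971 ≠ 0, so the state is entangled.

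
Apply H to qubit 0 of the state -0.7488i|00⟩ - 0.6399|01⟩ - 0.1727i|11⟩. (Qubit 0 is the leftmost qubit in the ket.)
-0.5295i|00⟩ + (-0.4525 - 0.1221i)|01⟩ - 0.5295i|10⟩ + (-0.4525 + 0.1221i)|11⟩

H on qubit 0 mixes each pair of kets that differ only in qubit 0: amplitudes (a, b) of (|…0…⟩, |…1…⟩) become ((a + b)/√2, (a − b)/√2). Kets absent from the input have amplitude 0.
(|00⟩, |10⟩): (a, b) = (-0.7488i, 0) → (-0.5295i, -0.5295i)
(|01⟩, |11⟩): (a, b) = (-0.6399, -0.1727i) → ((-0.4525 - 0.1221i), (-0.4525 + 0.1221i))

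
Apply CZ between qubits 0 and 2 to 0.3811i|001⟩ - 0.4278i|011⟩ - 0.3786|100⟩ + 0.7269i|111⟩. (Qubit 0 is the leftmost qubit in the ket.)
0.3811i|001⟩ - 0.4278i|011⟩ - 0.3786|100⟩ - 0.7269i|111⟩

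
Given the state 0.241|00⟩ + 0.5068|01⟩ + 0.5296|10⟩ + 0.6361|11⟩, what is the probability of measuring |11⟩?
0.4046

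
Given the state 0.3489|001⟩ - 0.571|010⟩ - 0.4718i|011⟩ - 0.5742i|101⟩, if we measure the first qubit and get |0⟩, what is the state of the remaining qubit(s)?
0.4261|01⟩ - 0.6974|10⟩ - 0.5762i|11⟩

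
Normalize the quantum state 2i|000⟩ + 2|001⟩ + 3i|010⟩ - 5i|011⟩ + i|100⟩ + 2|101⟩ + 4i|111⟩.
0.252i|000⟩ + 0.252|001⟩ + (1/√7)i|010⟩ - 0.6299i|011⟩ + 0.126i|100⟩ + 0.252|101⟩ + 0.504i|111⟩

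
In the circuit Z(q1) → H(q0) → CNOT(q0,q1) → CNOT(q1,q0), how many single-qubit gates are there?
2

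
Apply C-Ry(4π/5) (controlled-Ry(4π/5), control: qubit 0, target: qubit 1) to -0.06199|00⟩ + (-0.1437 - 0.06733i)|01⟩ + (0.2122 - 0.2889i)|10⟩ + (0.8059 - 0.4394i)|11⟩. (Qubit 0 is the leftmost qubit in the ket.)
-0.06199|00⟩ + (-0.1437 - 0.06733i)|01⟩ + (-0.7009 + 0.3286i)|10⟩ + (0.4509 - 0.4105i)|11⟩

C-Ry(4π/5) leaves the control-|0⟩ kets |00⟩, |01⟩ unchanged and applies Ry(4π/5) to qubit 1 on the control-|1⟩ pair (|10⟩, |11⟩).
Ry(4π/5) = [[cos(θ/2), −sin(θ/2)], [sin(θ/2), cos(θ/2)]]; θ = 4π/5, cos(θ/2) ≈ 0.309017, sin(θ/2) ≈ 0.951057.
With a = amp(|10⟩) = (0.2122 - 0.2889i) and b = amp(|11⟩) = (0.8059 - 0.4394i):
new amp(|10⟩) = (0.309017)·a + (-0.951057)·b = (-0.7009 + 0.3286i)
new amp(|11⟩) = (0.951057)·a + (0.309017)·b = (0.4509 - 0.4105i)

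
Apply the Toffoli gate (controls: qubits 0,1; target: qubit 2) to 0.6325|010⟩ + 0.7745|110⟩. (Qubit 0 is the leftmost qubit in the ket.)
0.6325|010⟩ + 0.7745|111⟩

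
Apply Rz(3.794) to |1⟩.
(-0.3204 + 0.9473i)|1⟩

Rz(3.794) = [[e^(−iθ/2), 0], [0, e^(iθ/2)]] with e^(±iθ/2) = cos(θ/2) ± i·sin(θ/2); θ = 3.794, cos(θ/2) ≈ -0.320449, sin(θ/2) ≈ 0.947266.
With a = amp(|0⟩) = 0 and b = amp(|1⟩) = 1:
new amp(|0⟩) = (-0.320449 - 0.947266i)·a = 0
new amp(|1⟩) = (-0.320449 + 0.947266i)·b = (-0.3204 + 0.9473i)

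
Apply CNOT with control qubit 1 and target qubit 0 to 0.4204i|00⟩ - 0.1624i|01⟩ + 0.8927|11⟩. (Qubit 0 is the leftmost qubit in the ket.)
0.4204i|00⟩ + 0.8927|01⟩ - 0.1624i|11⟩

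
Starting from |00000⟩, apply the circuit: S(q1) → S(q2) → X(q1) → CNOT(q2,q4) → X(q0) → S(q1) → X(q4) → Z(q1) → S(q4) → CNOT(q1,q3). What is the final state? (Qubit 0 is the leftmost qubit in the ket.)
|11011⟩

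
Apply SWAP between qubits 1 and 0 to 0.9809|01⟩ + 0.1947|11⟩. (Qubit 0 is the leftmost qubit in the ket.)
0.9809|10⟩ + 0.1947|11⟩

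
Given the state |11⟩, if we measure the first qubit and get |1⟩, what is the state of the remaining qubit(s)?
|1⟩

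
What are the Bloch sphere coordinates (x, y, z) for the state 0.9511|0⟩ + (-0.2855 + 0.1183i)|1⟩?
(-0.5431, 0.225, 0.8091)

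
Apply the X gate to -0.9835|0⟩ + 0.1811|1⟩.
0.1811|0⟩ - 0.9835|1⟩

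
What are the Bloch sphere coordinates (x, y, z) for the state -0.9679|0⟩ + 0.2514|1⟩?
(-0.4867, 0, 0.8736)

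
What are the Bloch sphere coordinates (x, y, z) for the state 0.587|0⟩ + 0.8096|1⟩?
(0.9505, 0, -0.3109)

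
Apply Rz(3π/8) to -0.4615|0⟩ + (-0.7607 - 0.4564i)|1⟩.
(-0.3837 + 0.2564i)|0⟩ + (-0.3789 - 0.8021i)|1⟩

Rz(3π/8) = [[e^(−iθ/2), 0], [0, e^(iθ/2)]] with e^(±iθ/2) = cos(θ/2) ± i·sin(θ/2); θ = 3π/8, cos(θ/2) ≈ 0.83147, sin(θ/2) ≈ 0.55557.
With a = amp(|0⟩) = -0.4615 and b = amp(|1⟩) = (-0.7607 - 0.4564i):
new amp(|0⟩) = (0.83147 - 0.55557i)·a = (-0.3837 + 0.2564i)
new amp(|1⟩) = (0.83147 + 0.55557i)·b = (-0.3789 - 0.8021i)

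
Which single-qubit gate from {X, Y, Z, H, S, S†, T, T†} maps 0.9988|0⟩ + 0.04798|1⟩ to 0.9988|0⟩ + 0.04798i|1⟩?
S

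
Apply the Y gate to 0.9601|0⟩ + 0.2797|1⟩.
-0.2797i|0⟩ + 0.9601i|1⟩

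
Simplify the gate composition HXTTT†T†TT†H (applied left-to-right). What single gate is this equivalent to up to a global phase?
Z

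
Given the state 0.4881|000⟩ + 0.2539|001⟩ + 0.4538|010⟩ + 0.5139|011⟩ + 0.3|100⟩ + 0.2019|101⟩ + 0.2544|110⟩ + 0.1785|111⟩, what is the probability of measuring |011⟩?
0.2641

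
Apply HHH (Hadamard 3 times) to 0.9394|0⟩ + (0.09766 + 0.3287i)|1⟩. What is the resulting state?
(0.7333 + 0.2324i)|0⟩ + (0.5952 - 0.2324i)|1⟩

H² = I, so H^3 = H: a single Hadamard. With (a, b) = (0.9394, (0.09766 + 0.3287i)), H gives ((a + b)/√2, (a − b)/√2) = ((0.7333 + 0.2324i), (0.5952 - 0.2324i)).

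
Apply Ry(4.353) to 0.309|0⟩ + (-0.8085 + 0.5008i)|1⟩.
(0.4887 - 0.4117i)|0⟩ + (0.7143 - 0.2851i)|1⟩

Ry(4.353) = [[cos(θ/2), −sin(θ/2)], [sin(θ/2), cos(θ/2)]]; θ = 4.353, cos(θ/2) ≈ -0.569341, sin(θ/2) ≈ 0.822102.
With a = amp(|0⟩) = 0.309 and b = amp(|1⟩) = (-0.8085 + 0.5008i):
new amp(|0⟩) = (-0.569341)·a + (-0.822102)·b = (0.4887 - 0.4117i)
new amp(|1⟩) = (0.822102)·a + (-0.569341)·b = (0.7143 - 0.2851i)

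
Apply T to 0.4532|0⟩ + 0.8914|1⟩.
0.4532|0⟩ + (0.6303 + 0.6303i)|1⟩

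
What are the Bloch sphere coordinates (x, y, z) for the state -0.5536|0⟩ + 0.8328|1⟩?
(-0.9221, 0, -0.3871)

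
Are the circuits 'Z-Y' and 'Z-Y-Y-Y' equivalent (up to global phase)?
Yes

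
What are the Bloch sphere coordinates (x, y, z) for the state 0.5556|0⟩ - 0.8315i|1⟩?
(0, -0.924, -0.3827)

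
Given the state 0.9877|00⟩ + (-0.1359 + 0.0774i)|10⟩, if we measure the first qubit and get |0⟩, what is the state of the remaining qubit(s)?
|0⟩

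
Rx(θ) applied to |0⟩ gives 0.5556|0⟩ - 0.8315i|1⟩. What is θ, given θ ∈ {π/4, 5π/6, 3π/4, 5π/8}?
5π/8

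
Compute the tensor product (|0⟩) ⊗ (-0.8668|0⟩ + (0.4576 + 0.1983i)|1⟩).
-0.8668|00⟩ + (0.4576 + 0.1983i)|01⟩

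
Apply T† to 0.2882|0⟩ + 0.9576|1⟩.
0.2882|0⟩ + (0.6771 - 0.6771i)|1⟩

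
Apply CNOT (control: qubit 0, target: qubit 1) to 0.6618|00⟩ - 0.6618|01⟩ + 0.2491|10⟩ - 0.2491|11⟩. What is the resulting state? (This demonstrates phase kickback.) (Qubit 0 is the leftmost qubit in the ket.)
0.6618|00⟩ - 0.6618|01⟩ - 0.2491|10⟩ + 0.2491|11⟩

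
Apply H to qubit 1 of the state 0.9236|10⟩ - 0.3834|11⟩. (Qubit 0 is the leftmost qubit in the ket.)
0.382|10⟩ + 0.9242|11⟩

H on qubit 1 mixes each pair of kets that differ only in qubit 1: amplitudes (a, b) of (|…0…⟩, |…1…⟩) become ((a + b)/√2, (a − b)/√2). Kets absent from the input have amplitude 0.
(|10⟩, |11⟩): (a, b) = (0.9236, -0.3834) → (0.382, 0.9242)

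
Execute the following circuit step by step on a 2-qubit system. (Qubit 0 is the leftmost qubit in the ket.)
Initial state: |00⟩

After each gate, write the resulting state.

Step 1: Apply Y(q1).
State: i|01⟩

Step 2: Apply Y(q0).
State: -|11⟩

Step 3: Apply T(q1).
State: (-1/√2 - (1/√2)i)|11⟩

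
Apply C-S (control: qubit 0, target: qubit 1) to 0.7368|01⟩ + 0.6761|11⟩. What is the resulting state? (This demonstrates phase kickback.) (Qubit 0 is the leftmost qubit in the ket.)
0.7368|01⟩ + 0.6761i|11⟩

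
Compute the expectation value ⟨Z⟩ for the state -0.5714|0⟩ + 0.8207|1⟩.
-0.3471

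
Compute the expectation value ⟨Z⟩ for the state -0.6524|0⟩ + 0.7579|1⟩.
-0.1488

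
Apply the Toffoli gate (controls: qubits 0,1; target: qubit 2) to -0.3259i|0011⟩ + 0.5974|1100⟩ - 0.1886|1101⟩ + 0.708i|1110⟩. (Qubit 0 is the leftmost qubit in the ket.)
-0.3259i|0011⟩ + 0.708i|1100⟩ + 0.5974|1110⟩ - 0.1886|1111⟩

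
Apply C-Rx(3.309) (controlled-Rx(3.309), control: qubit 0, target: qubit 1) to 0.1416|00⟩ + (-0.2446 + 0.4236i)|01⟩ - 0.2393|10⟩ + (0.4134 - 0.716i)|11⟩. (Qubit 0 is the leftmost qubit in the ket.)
0.1416|00⟩ + (-0.2446 + 0.4236i)|01⟩ + (-0.6935 - 0.412i)|10⟩ + (-0.03456 + 0.2983i)|11⟩

C-Rx(3.309) leaves the control-|0⟩ kets |00⟩, |01⟩ unchanged and applies Rx(3.309) to qubit 1 on the control-|1⟩ pair (|10⟩, |11⟩).
Rx(3.309) = [[cos(θ/2), −i·sin(θ/2)], [−i·sin(θ/2), cos(θ/2)]]; θ = 3.309, cos(θ/2) ≈ -0.083606, sin(θ/2) ≈ 0.996499.
With a = amp(|10⟩) = -0.2393 and b = amp(|11⟩) = (0.4134 - 0.716i):
new amp(|10⟩) = (-0.083606)·a + (-0.996499i)·b = (-0.6935 - 0.412i)
new amp(|11⟩) = (-0.996499i)·a + (-0.083606)·b = (-0.03456 + 0.2983i)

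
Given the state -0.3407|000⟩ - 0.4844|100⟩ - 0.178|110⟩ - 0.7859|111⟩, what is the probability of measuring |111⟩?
0.6176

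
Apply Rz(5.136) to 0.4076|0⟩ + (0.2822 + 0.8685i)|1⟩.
(-0.3424 - 0.2212i)|0⟩ + (-0.7083 - 0.5764i)|1⟩

Rz(5.136) = [[e^(−iθ/2), 0], [0, e^(iθ/2)]] with e^(±iθ/2) = cos(θ/2) ± i·sin(θ/2); θ = 5.136, cos(θ/2) ≈ -0.839957, sin(θ/2) ≈ 0.542653.
With a = amp(|0⟩) = 0.4076 and b = amp(|1⟩) = (0.2822 + 0.8685i):
new amp(|0⟩) = (-0.839957 - 0.542653i)·a = (-0.3424 - 0.2212i)
new amp(|1⟩) = (-0.839957 + 0.542653i)·b = (-0.7083 - 0.5764i)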